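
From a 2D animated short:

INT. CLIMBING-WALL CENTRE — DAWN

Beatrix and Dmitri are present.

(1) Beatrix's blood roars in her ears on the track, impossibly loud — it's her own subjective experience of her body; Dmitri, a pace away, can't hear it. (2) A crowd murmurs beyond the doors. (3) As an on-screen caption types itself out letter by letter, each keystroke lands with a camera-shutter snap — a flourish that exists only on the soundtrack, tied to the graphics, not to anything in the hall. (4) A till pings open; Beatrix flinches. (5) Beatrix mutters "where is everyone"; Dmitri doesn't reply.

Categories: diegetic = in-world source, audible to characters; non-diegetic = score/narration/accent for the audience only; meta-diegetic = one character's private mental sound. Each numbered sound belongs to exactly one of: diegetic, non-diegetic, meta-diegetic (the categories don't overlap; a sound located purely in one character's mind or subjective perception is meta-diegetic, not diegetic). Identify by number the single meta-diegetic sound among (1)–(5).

(1) it's Beatrix's internal bodily sensation rendered as sound; only Beatrix 'hears' it → meta-diegetic.
(2) is diegetic: ambient/room sound belonging to the story's physical space.
Sound (3): it accompanies on-screen graphics, not anything inside the story world, so non-diegetic.
(4) is diegetic: the sound comes from a till physically present in the location.
Sound (5): on-screen dialogue — Beatrix speaks and Dmitri is there to hear, so diegetic.
Only (1) is meta-diegetic.

1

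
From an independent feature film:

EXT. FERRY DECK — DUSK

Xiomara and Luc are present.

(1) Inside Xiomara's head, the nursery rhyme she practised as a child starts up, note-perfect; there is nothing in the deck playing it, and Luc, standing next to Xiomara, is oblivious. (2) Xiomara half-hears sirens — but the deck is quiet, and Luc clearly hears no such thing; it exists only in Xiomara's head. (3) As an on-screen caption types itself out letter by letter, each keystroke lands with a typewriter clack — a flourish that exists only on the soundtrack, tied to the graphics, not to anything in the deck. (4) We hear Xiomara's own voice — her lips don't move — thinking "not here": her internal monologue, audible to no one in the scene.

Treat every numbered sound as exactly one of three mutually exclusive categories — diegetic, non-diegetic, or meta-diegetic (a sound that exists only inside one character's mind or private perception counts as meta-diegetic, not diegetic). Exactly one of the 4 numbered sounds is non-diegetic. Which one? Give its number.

3

(1) is meta-diegetic: it lives in Xiomara's subjectivity, not in the deck.
(2) the sound is imagined by Xiomara; nothing in the story world is producing it and Luc can't hear it → meta-diegetic.
(3) is non-diegetic: it accompanies on-screen graphics, not anything inside the story world.
(4) internal monologue — inside Xiomara's mind, not spoken into the scene → meta-diegetic.
Only (3) is non-diegetic.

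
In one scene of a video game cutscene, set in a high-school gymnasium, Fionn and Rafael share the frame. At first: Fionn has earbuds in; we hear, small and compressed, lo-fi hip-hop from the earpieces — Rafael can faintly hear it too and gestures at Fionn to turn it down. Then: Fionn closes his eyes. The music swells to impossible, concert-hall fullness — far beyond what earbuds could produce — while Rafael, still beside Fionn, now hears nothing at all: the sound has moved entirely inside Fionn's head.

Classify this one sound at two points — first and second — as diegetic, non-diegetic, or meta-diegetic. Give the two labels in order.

diegetic, meta-diegetic

First: the earbuds are a physical source both characters can hear → diegetic.
Second: the music now exists only as Fionn's subjective experience; Rafael can no longer hear it → meta-diegetic.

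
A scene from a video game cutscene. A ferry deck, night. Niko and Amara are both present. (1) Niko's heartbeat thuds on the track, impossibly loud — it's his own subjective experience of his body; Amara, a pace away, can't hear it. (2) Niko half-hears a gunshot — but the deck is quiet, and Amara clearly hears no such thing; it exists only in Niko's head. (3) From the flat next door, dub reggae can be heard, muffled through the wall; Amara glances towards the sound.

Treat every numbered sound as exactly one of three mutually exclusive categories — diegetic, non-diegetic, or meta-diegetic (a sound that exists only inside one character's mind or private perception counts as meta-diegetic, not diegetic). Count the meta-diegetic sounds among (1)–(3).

2

Sound (1): it's Niko's internal bodily sensation rendered as sound; only Niko 'hears' it, so meta-diegetic.
(2) is meta-diegetic: the sound is imagined by Niko; nothing in the story world is producing it and Amara can't hear it.
Sound (3): it's coming from the flat next door — a location within the story world — and Amara reacts, so diegetic.
So 2 of the 3 are meta-diegetic: (1), (2).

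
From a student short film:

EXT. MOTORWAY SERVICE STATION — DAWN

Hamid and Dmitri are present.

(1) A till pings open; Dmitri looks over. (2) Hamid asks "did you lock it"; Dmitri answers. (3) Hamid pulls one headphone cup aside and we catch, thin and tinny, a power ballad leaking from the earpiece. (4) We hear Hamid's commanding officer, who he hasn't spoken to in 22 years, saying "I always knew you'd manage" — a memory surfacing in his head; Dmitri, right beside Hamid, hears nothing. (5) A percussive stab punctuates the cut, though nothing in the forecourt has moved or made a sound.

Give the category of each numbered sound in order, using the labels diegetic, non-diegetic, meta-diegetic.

(1) is diegetic: an in-world source (a till); characters could hear it.
(2) is diegetic: Hamid is a character speaking aloud in the scene.
(3) is diegetic: the earpiece is a real device on Hamid's head — source music.
(4) is meta-diegetic: it's Hamid's recollection rendered as sound; the other character can't hear it.
(5) it's a sound-design accent with no in-world source; no one in the scene can hear it → non-diegetic.

diegetic, diegetic, diegetic, meta-diegetic, non-diegetic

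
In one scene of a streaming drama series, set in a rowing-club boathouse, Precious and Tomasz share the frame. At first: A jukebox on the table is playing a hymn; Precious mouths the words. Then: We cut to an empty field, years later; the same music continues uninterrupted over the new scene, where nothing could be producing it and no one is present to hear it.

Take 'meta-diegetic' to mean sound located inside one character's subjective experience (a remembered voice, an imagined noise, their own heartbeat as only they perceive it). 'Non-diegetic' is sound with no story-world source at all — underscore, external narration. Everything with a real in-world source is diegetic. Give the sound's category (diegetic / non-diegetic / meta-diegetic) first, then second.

First: a jukebox is a real in-scene source and Precious reacts to it → diegetic.
Second: there is no longer any in-world source and no one can hear it — it has become underscore → non-diegetic.

diegetic, non-diegetic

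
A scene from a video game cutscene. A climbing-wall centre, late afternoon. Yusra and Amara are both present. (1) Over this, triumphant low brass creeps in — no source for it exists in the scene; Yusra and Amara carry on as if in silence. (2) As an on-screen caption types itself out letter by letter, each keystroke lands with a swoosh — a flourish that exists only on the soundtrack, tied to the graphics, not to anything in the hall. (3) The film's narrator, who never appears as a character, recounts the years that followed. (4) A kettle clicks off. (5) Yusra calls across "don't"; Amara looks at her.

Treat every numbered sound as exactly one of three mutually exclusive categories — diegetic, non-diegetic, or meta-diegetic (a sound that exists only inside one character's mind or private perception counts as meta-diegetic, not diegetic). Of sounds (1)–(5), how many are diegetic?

Sound (1): it has no source in the story world and no character can hear it — it's underscore, so non-diegetic.
Sound (2): the caption isn't part of the story world, so neither is the sound tied to it, so non-diegetic.
Sound (3): commentary laid over the scene from outside the fiction, so non-diegetic.
Sound (4): an in-world source (a kettle); characters could hear it, so diegetic.
Sound (5): on-screen dialogue — Yusra speaks and Amara is there to hear, so diegetic.
Diegetic: (4), (5) — that's 2.

2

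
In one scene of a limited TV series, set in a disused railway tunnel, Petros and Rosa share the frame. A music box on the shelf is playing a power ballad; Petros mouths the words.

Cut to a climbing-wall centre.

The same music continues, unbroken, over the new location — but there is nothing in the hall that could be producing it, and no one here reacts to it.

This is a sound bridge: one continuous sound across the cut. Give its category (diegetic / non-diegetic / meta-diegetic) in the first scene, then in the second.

diegetic, non-diegetic

Scene one: a music box is an on-screen source and Petros reacts to it → diegetic.
Scene two: there is no source in the hall and no one hears it — it's now underscore → non-diegetic.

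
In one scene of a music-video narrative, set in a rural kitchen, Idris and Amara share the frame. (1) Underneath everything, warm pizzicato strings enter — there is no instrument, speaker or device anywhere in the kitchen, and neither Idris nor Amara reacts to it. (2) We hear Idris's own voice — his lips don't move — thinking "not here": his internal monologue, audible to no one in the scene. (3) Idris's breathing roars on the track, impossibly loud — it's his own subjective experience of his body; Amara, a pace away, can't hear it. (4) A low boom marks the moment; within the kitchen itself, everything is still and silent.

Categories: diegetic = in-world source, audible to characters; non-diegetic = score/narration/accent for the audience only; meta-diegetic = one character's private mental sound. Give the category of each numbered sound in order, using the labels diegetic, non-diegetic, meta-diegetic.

Sound (1): nothing in the kitchen produces it and the characters don't hear it — pure soundtrack, so non-diegetic.
Sound (2): it's Idris's unspoken thought, heard only by the audience via his subjectivity, so meta-diegetic.
(3) is meta-diegetic: it's Idris's internal bodily sensation rendered as sound; only Idris 'hears' it.
(4) is non-diegetic: nothing in the scene produces it; it's an accent added for the audience.

non-diegetic, meta-diegetic, meta-diegetic, non-diegetic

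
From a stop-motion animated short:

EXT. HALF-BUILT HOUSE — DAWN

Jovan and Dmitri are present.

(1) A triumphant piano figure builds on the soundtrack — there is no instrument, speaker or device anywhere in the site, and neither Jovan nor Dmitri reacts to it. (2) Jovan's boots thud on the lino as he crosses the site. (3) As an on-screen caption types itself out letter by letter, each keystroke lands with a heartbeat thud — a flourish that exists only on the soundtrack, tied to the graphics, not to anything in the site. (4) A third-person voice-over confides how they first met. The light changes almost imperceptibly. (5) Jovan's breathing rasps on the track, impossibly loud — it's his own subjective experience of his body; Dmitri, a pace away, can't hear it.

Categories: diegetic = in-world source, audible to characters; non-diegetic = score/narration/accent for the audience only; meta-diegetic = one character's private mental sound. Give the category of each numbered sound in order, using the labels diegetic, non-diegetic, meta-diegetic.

non-diegetic, diegetic, non-diegetic, non-diegetic, meta-diegetic

Sound (1): score with no on-screen or off-screen source; it exists for the audience alone, so non-diegetic.
(2) it's the physical sound of Jovan moving in the space → diegetic.
(3) is non-diegetic: it accompanies on-screen graphics, not anything inside the story world.
(4) external voice-over — not a character, not heard by anyone in the scene → non-diegetic.
(5) is meta-diegetic: it's Jovan's internal bodily sensation rendered as sound; only Jovan 'hears' it.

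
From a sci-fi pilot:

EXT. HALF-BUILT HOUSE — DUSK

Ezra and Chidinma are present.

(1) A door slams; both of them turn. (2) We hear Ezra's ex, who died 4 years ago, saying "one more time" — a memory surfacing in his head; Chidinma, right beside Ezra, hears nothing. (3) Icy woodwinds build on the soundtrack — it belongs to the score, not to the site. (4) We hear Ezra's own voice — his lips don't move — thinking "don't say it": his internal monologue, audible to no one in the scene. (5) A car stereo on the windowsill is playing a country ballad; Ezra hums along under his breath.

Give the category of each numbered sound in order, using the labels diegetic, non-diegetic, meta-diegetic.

diegetic, meta-diegetic, non-diegetic, meta-diegetic, diegetic

Sound (1): the sound comes from a door physically present in the location, so diegetic.
Sound (2): it's Ezra's recollection rendered as sound; the other character can't hear it, so meta-diegetic.
Sound (3): it has no source in the story world and no character can hear it — it's underscore, so non-diegetic.
(4) is meta-diegetic: it's Ezra's unspoken thought, heard only by the audience via his subjectivity.
(5) is diegetic: source music from a car stereo, which exists in the story world.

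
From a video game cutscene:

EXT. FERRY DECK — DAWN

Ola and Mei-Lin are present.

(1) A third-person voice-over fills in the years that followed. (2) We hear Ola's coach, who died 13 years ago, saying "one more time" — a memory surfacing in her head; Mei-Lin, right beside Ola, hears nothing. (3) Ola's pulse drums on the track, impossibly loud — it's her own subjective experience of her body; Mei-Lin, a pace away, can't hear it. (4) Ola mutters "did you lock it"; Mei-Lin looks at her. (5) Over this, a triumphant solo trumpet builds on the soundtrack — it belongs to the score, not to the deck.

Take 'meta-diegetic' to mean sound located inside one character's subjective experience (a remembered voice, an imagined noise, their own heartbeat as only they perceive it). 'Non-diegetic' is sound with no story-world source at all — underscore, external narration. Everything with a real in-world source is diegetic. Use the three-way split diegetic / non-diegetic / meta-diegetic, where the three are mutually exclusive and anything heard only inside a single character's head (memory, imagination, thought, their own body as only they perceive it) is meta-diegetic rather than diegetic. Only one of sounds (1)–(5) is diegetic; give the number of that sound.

(1) is non-diegetic: external voice-over — not a character, not heard by anyone in the scene.
(2) it's Ola's recollection rendered as sound; the other character can't hear it → meta-diegetic.
Sound (3): it's Ola's internal bodily sensation rendered as sound; only Ola 'hears' it, so meta-diegetic.
Sound (4): spoken by a character present in the story world, so diegetic.
Sound (5): it has no source in the story world and no character can hear it — it's underscore, so non-diegetic.
Only (4) is diegetic.

4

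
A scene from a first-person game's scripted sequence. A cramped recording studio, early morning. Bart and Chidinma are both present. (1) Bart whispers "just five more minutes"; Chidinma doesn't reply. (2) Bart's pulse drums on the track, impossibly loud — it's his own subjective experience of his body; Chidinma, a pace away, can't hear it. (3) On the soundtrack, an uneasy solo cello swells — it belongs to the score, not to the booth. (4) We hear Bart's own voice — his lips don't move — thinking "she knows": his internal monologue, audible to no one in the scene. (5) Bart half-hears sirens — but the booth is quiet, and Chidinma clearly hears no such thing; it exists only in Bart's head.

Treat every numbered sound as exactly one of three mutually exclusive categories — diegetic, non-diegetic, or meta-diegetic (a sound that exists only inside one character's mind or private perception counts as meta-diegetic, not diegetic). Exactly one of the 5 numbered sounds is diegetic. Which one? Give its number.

1

(1) is diegetic: Bart is a character speaking aloud in the scene.
(2) point-of-audition from inside Bart's body; not a sound in the room → meta-diegetic.
(3) it has no source in the story world and no character can hear it — it's underscore → non-diegetic.
(4) it's Bart's unspoken thought, heard only by the audience via his subjectivity → meta-diegetic.
(5) subjective to Bart: the booth is silent and Chidinma hears nothing → meta-diegetic.
Only (1) is diegetic.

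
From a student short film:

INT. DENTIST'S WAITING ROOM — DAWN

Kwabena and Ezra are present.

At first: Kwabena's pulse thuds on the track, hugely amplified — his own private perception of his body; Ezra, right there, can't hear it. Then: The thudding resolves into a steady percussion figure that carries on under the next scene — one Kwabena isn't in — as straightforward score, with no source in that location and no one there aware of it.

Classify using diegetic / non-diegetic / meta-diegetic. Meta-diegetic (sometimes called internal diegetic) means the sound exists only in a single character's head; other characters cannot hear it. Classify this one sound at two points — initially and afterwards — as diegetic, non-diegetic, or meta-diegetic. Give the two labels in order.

Initially: it's Kwabena's subjective body sound, inaudible to Ezra → meta-diegetic.
Afterwards: detached from Kwabena and playing as sourceless score over a scene he isn't in — for the audience only → non-diegetic.

meta-diegetic, non-diegetic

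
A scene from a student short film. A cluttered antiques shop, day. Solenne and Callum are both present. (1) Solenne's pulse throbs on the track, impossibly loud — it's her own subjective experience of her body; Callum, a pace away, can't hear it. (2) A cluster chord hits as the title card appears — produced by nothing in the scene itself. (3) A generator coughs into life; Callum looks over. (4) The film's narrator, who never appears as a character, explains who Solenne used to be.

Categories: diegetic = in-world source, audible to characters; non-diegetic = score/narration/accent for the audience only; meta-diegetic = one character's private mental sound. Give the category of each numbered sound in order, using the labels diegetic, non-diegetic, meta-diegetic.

meta-diegetic, non-diegetic, diegetic, non-diegetic

(1) point-of-audition from inside Solenne's body; not a sound in the room → meta-diegetic.
Sound (2): an editorial stinger — it belongs to the cut, not the story world, so non-diegetic.
Sound (3): the sound comes from a generator physically present in the location, so diegetic.
(4) commentary laid over the scene from outside the fiction → non-diegetic.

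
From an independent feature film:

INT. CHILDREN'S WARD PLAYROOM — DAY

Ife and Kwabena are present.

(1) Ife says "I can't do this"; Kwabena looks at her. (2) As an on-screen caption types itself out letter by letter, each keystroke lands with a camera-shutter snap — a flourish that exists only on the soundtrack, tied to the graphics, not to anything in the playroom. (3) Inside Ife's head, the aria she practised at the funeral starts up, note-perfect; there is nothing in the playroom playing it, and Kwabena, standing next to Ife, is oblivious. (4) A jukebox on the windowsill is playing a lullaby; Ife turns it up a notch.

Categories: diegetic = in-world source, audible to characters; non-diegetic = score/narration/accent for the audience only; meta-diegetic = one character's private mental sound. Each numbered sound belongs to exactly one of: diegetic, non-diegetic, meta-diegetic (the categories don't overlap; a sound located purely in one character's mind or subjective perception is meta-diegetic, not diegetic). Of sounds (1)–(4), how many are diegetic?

2

Sound (1): spoken by a character present in the story world, so diegetic.
Sound (2): it accompanies on-screen graphics, not anything inside the story world, so non-diegetic.
(3) is meta-diegetic: remembered music, private to Ife — Kwabena is oblivious because it isn't in the room.
(4) the music comes from an on-screen device that Ife responds to → diegetic.
Diegetic: (1), (4) — that's 2.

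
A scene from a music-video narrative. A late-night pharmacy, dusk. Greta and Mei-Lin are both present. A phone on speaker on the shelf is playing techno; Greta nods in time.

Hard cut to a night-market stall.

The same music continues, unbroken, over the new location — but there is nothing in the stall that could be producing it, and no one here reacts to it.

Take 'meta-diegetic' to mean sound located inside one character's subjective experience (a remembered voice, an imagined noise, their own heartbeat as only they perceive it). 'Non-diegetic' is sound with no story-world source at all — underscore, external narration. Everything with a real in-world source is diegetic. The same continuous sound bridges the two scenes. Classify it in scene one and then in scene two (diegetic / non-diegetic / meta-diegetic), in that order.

Scene one: a phone on speaker is an on-screen source and Greta reacts to it → diegetic.
Scene two: there is no source in the stall and no one hears it — it's now underscore → non-diegetic.

diegetic, non-diegetic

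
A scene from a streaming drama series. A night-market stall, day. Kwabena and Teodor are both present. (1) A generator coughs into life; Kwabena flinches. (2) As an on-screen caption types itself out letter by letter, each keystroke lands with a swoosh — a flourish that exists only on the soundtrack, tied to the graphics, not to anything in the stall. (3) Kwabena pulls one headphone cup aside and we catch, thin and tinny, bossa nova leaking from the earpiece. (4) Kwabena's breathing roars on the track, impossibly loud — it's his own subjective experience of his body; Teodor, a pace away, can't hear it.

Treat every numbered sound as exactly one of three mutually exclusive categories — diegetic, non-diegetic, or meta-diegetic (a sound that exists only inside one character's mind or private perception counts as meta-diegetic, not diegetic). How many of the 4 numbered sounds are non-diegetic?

1

(1) the sound comes from a generator physically present in the location → diegetic.
(2) the caption isn't part of the story world, so neither is the sound tied to it → non-diegetic.
(3) it's leaking from a physical pair of headphones in the scene → diegetic.
(4) is meta-diegetic: point-of-audition from inside Kwabena's body; not a sound in the room.
Non-diegetic: (2) — that's 1.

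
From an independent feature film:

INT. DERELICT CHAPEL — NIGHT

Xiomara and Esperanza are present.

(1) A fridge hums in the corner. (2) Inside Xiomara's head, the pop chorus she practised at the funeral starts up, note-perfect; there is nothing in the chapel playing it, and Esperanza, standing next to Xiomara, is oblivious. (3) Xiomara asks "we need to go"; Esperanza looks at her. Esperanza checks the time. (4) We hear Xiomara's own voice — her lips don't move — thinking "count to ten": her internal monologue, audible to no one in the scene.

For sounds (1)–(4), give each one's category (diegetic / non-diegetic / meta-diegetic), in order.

diegetic, meta-diegetic, diegetic, meta-diegetic

Sound (1): it's the actual ambient sound of the location, so diegetic.
Sound (2): remembered music, private to Xiomara — Esperanza is oblivious because it isn't in the room, so meta-diegetic.
Sound (3): Xiomara is a character speaking aloud in the scene, so diegetic.
(4) it's Xiomara's unspoken thought, heard only by the audience via her subjectivity → meta-diegetic.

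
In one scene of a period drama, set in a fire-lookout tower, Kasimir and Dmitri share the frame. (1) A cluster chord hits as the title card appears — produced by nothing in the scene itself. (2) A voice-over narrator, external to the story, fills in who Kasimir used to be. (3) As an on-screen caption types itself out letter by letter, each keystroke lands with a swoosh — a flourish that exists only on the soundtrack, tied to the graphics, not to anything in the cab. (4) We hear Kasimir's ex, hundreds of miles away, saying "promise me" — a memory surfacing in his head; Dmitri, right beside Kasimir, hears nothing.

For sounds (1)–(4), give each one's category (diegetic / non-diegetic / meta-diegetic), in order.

(1) is non-diegetic: an editorial stinger — it belongs to the cut, not the story world.
Sound (2): external voice-over — not a character, not heard by anyone in the scene, so non-diegetic.
(3) is non-diegetic: sound married to a title/caption — outside the diegesis by definition.
(4) is meta-diegetic: a remembered line, private to Kasimir — not present in the room, not audible to Dmitri.

non-diegetic, non-diegetic, non-diegetic, meta-diegetic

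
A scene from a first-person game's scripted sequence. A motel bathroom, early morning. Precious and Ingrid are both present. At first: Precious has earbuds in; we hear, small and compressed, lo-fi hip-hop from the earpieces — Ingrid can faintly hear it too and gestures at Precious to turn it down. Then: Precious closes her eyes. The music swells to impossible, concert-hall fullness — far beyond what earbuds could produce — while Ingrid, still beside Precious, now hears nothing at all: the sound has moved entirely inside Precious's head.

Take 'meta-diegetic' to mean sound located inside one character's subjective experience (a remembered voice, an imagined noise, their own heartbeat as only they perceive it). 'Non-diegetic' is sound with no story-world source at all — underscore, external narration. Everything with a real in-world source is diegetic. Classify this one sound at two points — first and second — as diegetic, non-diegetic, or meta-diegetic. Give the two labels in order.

diegetic, meta-diegetic

First: the earbuds are a physical source both characters can hear → diegetic.
Second: the music now exists only as Precious's subjective experience; Ingrid can no longer hear it → meta-diegetic.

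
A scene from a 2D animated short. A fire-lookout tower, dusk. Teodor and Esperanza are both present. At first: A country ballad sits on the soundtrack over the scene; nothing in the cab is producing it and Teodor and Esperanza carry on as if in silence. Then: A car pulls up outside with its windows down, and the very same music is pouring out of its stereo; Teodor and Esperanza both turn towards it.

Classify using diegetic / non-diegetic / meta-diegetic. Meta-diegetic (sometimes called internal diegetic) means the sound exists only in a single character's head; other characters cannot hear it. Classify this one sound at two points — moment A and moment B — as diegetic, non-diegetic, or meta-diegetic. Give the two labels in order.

Moment A: no in-world source exists and no character can hear it — underscore → non-diegetic.
Moment B: the car stereo is now a real source in the story world and the characters hear it → diegetic.

non-diegetic, diegetic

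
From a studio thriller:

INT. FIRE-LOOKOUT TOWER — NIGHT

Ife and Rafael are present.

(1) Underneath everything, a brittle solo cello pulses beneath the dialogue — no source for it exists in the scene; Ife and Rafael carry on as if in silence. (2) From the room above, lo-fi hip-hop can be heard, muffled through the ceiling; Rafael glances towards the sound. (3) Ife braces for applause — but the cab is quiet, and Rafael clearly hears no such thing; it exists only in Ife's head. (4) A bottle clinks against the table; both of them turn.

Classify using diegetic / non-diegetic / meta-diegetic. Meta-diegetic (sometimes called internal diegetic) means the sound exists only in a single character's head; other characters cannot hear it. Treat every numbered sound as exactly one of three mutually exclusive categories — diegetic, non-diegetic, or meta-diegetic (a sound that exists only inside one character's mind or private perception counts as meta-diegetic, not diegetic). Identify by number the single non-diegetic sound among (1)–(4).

1

(1) is non-diegetic: it has no source in the story world and no character can hear it — it's underscore.
Sound (2): off-screen diegetic: the source is out of frame but still in the story's space, so diegetic.
Sound (3): Ife alone 'hears' it — an imagined sound, not present in the space, so meta-diegetic.
(4) is diegetic: a bottle is a real object/event in the scene's world.
Only (1) is non-diegetic.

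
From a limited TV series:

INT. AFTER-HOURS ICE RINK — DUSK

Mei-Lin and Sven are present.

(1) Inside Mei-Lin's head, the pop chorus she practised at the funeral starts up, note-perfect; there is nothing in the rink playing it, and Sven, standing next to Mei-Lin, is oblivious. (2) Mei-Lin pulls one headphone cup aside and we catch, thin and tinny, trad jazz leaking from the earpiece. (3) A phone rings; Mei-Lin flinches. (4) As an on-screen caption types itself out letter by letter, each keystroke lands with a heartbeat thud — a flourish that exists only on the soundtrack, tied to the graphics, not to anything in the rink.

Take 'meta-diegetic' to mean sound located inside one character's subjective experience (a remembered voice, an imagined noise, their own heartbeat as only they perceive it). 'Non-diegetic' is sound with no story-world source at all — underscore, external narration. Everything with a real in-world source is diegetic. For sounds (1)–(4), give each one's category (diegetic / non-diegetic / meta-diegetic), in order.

Sound (1): it lives in Mei-Lin's subjectivity, not in the rink, so meta-diegetic.
(2) it's leaking from a physical pair of headphones in the scene → diegetic.
Sound (3): a phone is a real object/event in the scene's world, so diegetic.
Sound (4): the caption isn't part of the story world, so neither is the sound tied to it, so non-diegetic.

meta-diegetic, diegetic, diegetic, non-diegetic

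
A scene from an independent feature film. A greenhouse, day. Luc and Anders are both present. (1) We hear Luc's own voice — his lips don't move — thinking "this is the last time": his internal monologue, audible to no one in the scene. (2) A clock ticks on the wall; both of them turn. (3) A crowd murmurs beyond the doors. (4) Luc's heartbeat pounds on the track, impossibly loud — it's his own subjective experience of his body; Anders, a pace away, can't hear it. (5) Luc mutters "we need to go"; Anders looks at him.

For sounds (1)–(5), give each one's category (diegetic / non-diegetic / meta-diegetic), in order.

Sound (1): it's Luc's unspoken thought, heard only by the audience via his subjectivity, so meta-diegetic.
(2) a clock is a real object/event in the scene's world → diegetic.
Sound (3): ambient/room sound belonging to the story's physical space, so diegetic.
(4) is meta-diegetic: point-of-audition from inside Luc's body; not a sound in the room.
(5) Luc is a character speaking aloud in the scene → diegetic.

meta-diegetic, diegetic, diegetic, meta-diegetic, diegetic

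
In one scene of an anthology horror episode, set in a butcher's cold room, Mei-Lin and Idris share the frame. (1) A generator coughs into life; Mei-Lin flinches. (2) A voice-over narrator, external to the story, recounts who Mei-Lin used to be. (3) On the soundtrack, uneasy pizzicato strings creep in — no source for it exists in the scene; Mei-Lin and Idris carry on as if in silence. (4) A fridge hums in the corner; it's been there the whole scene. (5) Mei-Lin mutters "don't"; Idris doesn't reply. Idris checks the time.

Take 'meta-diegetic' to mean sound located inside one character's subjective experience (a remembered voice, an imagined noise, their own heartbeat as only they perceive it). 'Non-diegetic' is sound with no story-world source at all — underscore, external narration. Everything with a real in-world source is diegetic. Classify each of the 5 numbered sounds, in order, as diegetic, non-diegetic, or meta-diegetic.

diegetic, non-diegetic, non-diegetic, diegetic, diegetic

(1) a generator is a real object/event in the scene's world → diegetic.
Sound (2): the narrator exists outside the story world, addressing only the audience, so non-diegetic.
(3) nothing in the cold room produces it and the characters don't hear it — pure soundtrack → non-diegetic.
Sound (4): a fridge is part of the location's real environment, so diegetic.
Sound (5): Mei-Lin is a character speaking aloud in the scene, so diegetic.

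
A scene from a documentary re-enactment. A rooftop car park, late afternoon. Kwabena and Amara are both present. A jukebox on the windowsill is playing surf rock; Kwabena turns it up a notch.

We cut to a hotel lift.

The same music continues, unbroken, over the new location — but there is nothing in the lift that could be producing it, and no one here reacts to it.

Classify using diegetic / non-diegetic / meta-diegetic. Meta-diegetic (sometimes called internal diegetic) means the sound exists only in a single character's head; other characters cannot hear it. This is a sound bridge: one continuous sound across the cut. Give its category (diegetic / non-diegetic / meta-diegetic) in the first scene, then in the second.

diegetic, non-diegetic

Scene one: a jukebox is an on-screen source and Kwabena reacts to it → diegetic.
Scene two: there is no source in the lift and no one hears it — it's now underscore → non-diegetic.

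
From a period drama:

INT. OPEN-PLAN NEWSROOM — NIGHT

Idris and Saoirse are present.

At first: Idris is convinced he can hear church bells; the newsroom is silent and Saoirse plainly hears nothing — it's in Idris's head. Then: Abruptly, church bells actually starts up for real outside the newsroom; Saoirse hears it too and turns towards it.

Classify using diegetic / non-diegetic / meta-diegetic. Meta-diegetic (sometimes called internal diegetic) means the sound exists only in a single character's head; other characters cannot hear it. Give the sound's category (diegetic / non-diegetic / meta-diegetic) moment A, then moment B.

meta-diegetic, diegetic

Moment A: only Idris 'hears' it — imagined, in his mind → meta-diegetic.
Moment B: now there's a real external source and Saoirse hears it too — in the story world → diegetic.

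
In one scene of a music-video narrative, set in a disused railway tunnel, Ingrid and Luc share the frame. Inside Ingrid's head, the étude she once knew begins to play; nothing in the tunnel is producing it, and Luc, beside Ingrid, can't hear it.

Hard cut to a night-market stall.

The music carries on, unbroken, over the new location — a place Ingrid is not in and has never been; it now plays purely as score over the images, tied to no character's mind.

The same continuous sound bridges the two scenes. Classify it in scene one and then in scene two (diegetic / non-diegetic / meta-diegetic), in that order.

meta-diegetic, non-diegetic

Scene one: the music exists only inside Ingrid's mind; Luc can't hear it → meta-diegetic.
Scene two: it's detached from Ingrid entirely and plays over unrelated images with no in-world source — conventional underscore → non-diegetic.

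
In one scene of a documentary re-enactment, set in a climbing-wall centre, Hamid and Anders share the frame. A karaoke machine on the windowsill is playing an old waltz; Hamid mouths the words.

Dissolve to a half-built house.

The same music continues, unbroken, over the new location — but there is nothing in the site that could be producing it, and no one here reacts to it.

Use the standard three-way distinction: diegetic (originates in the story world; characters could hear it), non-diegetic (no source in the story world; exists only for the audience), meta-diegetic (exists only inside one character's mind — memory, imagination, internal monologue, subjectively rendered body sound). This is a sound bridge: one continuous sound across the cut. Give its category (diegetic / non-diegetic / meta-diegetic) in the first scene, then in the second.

Scene one: a karaoke machine is an on-screen source and Hamid reacts to it → diegetic.
Scene two: there is no source in the site and no one hears it — it's now underscore → non-diegetic.

diegetic, non-diegetic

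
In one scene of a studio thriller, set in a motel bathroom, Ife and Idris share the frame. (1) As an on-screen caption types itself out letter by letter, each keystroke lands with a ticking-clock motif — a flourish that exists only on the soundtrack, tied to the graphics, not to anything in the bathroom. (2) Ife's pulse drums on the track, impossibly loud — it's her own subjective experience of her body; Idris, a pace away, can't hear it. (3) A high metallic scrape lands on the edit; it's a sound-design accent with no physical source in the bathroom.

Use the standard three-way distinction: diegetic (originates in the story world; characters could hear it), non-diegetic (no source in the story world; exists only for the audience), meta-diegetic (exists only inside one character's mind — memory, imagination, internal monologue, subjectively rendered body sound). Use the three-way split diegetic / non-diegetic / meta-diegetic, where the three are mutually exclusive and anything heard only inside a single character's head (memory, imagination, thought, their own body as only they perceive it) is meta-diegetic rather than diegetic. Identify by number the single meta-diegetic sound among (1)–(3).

Sound (1): it accompanies on-screen graphics, not anything inside the story world, so non-diegetic.
(2) it's Ife's internal bodily sensation rendered as sound; only Ife 'hears' it → meta-diegetic.
(3) is non-diegetic: nothing in the scene produces it; it's an accent added for the audience.
Only (2) is meta-diegetic.

2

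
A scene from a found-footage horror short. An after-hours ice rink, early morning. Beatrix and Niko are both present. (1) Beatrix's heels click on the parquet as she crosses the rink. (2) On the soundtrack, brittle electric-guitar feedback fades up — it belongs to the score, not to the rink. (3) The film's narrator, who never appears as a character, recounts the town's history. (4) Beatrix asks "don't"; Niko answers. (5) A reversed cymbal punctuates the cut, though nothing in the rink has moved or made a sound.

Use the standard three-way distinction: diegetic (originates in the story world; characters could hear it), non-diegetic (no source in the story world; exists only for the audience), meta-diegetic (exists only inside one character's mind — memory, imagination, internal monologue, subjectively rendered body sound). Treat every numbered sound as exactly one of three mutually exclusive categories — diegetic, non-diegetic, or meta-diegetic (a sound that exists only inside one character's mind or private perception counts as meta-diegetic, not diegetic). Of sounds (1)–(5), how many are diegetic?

2

(1) is diegetic: it's the physical sound of Beatrix moving in the space.
Sound (2): score with no on-screen or off-screen source; it exists for the audience alone, so non-diegetic.
Sound (3): external voice-over — not a character, not heard by anyone in the scene, so non-diegetic.
Sound (4): Beatrix is a character speaking aloud in the scene, so diegetic.
(5) is non-diegetic: nothing in the scene produces it; it's an accent added for the audience.
Diegetic: (1), (4) — that's 2.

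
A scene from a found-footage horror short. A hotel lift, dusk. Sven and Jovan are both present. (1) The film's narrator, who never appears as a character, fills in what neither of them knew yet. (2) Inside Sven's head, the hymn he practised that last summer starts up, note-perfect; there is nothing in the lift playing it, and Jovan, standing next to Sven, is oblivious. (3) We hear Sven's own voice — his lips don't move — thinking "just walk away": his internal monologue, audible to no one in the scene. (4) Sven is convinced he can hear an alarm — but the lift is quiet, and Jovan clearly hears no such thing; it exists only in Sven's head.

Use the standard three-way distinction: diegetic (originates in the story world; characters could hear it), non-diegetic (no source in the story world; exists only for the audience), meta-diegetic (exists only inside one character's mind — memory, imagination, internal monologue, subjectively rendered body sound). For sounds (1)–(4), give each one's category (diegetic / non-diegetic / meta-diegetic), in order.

non-diegetic, meta-diegetic, meta-diegetic, meta-diegetic

Sound (1): commentary laid over the scene from outside the fiction, so non-diegetic.
Sound (2): the music is a memory playing inside Sven's mind alone; no real-world source, Jovan can't hear it, so meta-diegetic.
(3) Sven's thought-voice: a private mental sound no other character can hear → meta-diegetic.
Sound (4): subjective to Sven: the lift is silent and Jovan hears nothing, so meta-diegetic.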